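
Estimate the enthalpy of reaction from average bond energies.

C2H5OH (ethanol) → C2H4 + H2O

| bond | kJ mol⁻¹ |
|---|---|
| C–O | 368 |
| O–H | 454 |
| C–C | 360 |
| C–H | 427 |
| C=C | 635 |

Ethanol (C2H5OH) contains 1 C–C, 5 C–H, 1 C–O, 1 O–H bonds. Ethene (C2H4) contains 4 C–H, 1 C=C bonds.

ΔH ≈ +66 kJ

Bonds broken (reactants):
  C–C: 1 × 360 = 360
  C–H: 5 × 427 = 2135
  C–O: 1 × 368 = 368
  O–H: 1 × 454 = 454
  Σ(broken) = 3317 kJ
Bonds formed (products):
  C–H: 4 × 427 = 1708
  C=C: 1 × 635 = 635
  O–H: 2 × 454 = 908
  Σ(formed) = 3251 kJ
ΔH = Σ(broken) − Σ(formed) = 3317 − 3251 = +66 kJ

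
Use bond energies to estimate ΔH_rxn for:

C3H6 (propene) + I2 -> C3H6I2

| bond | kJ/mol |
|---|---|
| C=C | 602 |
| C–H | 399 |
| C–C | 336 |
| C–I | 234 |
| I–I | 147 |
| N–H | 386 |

ΔH ≈ −55 kJ

Bonds broken (reactants):
  C–C: 1 × 336 = 336
  C–H: 6 × 399 = 2394
  C=C: 1 × 602 = 602
  I–I: 1 × 147 = 147
  Σ(broken) = 3479 kJ
Bonds formed (products):
  C–C: 2 × 336 = 672
  C–H: 6 × 399 = 2394
  C–I: 2 × 234 = 468
  Σ(formed) = 3534 kJ
ΔH = Σ(broken) − Σ(formed) = 3479 − 3534 = −55 kJ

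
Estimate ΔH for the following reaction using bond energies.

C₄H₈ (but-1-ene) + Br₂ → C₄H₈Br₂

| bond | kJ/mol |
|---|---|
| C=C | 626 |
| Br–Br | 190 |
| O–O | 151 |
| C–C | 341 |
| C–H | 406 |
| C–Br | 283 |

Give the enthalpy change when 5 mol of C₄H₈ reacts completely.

Bonds broken (reactants):
  Br–Br: 1 × 190 = 190
  C–C: 2 × 341 = 682
  C–H: 8 × 406 = 3248
  C=C: 1 × 626 = 626
  Σ(broken) = 4746 kJ
Bonds formed (products):
  C–Br: 2 × 283 = 566
  C–C: 3 × 341 = 1023
  C–H: 8 × 406 = 3248
  Σ(formed) = 4837 kJ
ΔH = Σ(broken) − Σ(formed) = 4746 − 4837 = −91 kJ
For 5× the reaction as written: 5 × (−91) = −455 kJ

ΔH = −455 kJ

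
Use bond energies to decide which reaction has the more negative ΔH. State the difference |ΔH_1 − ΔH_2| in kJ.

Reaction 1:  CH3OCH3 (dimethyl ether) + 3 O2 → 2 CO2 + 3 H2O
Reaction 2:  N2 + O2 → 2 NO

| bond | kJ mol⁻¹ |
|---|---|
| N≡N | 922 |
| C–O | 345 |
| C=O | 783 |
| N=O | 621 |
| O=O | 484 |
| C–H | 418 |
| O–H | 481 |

Reaction 1, by 1532 kJ

Reaction 1:
  Bonds broken (reactants):
    C–H: 6 × 418 = 2508
    C–O: 2 × 345 = 690
    O=O: 3 × 484 = 1452
    Σ(broken) = 4650 kJ
  Bonds formed (products):
    C=O: 4 × 783 = 3132
    O–H: 6 × 481 = 2886
    Σ(formed) = 6018 kJ
  ΔH_1 = 4650 − 6018 = −1368 kJ
Reaction 2:
  Bonds broken (reactants):
    N≡N: 1 × 922 = 922
    O=O: 1 × 484 = 484
    Σ(broken) = 1406 kJ
  Bonds formed (products):
    N=O: 2 × 621 = 1242
    Σ(formed) = 1242 kJ
  ΔH_2 = 1406 − 1242 = +164 kJ
ΔH_1 − ΔH_2 = −1532 kJ, so reaction 1 has the more negative ΔH; |ΔH_1 − ΔH_2| = 1532 kJ.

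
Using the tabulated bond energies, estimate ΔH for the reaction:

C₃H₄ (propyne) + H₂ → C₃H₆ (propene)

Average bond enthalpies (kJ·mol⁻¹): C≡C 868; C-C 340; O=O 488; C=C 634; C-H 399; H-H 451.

Bonds broken (reactants):
  C≡C: 1 × 868 = 868
  C-C: 1 × 340 = 340
  C-H: 4 × 399 = 1596
  H-H: 1 × 451 = 451
  Σ(broken) = 3255 kJ
Bonds formed (products):
  C-C: 1 × 340 = 340
  C-H: 6 × 399 = 2394
  C=C: 1 × 634 = 634
  Σ(formed) = 3368 kJ
ΔH = Σ(broken) − Σ(formed) = 3255 − 3368 = −113 kJ

ΔH ≈ −113 kJ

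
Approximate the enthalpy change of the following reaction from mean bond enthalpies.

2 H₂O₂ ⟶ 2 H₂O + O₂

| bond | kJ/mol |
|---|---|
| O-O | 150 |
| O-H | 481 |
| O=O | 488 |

Bonds broken (reactants):
  O-H: 4 × 481 = 1924
  O-O: 2 × 150 = 300
  Σ(broken) = 2224 kJ
Bonds formed (products):
  O-H: 4 × 481 = 1924
  O=O: 1 × 488 = 488
  Σ(formed) = 2412 kJ
ΔH = Σ(broken) − Σ(formed) = 2224 − 2412 = −188 kJ

ΔH ≈ −188 kJ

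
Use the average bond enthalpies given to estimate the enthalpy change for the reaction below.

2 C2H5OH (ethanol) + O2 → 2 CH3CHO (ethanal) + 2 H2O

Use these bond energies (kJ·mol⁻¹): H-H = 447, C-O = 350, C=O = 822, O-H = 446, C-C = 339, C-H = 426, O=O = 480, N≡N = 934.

ΔH ≈ −504 kJ

Bonds broken (reactants):
  C-C: 2 × 339 = 678
  C-H: 10 × 426 = 4260
  C-O: 2 × 350 = 700
  O-H: 2 × 446 = 892
  O=O: 1 × 480 = 480
  Σ(broken) = 7010 kJ
Bonds formed (products):
  C-C: 2 × 339 = 678
  C-H: 8 × 426 = 3408
  C=O: 2 × 822 = 1644
  O-H: 4 × 446 = 1784
  Σ(formed) = 7514 kJ
ΔH = Σ(broken) − Σ(formed) = 7010 − 7514 = −504 kJ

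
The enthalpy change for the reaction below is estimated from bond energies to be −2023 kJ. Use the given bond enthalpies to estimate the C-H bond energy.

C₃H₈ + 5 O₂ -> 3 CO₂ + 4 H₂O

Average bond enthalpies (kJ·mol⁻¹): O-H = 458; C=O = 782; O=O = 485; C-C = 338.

D(C-H) ≈ 404 kJ/mol

Let D be the C-H bond energy.
Σ(broken) = 2×338 + 8×D + 5×485 = 3101 + 8D
Σ(formed) = 6×782 + 8×458 = 8356
ΔH = Σ(broken) − Σ(formed) = (3101 + 8D) − (8356) = −5255 + 8D
Setting this equal to −2023 kJ gives 8D = 3232, so D = 404 kJ/mol.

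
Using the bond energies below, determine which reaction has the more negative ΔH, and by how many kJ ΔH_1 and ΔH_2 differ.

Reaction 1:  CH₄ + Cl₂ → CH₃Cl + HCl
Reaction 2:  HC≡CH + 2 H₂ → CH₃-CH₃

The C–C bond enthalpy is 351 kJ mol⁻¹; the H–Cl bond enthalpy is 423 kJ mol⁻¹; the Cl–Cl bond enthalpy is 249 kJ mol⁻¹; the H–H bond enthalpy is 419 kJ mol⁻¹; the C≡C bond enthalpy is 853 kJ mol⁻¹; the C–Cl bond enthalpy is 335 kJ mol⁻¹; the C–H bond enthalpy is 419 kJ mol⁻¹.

Reaction 2, by 246 kJ

Reaction 1:
  Bonds broken (reactants):
    C–H: 4 × 419 = 1676
    Cl–Cl: 1 × 249 = 249
    Σ(broken) = 1925 kJ
  Bonds formed (products):
    C–Cl: 1 × 335 = 335
    C–H: 3 × 419 = 1257
    H–Cl: 1 × 423 = 423
    Σ(formed) = 2015 kJ
  ΔH_1 = 1925 − 2015 = −90 kJ
Reaction 2:
  Bonds broken (reactants):
    C≡C: 1 × 853 = 853
    C–H: 2 × 419 = 838
    H–H: 2 × 419 = 838
    Σ(broken) = 2529 kJ
  Bonds formed (products):
    C–C: 1 × 351 = 351
    C–H: 6 × 419 = 2514
    Σ(formed) = 2865 kJ
  ΔH_2 = 2529 − 2865 = −336 kJ
ΔH_1 − ΔH_2 = +246 kJ, so reaction 2 has the more negative ΔH; |ΔH_1 − ΔH_2| = 246 kJ.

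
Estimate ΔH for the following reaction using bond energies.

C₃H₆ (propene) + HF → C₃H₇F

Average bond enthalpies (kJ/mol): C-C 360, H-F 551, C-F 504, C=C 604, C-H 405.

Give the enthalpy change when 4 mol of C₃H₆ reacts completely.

Bonds broken (reactants):
  C-C: 1 × 360 = 360
  C-H: 6 × 405 = 2430
  C=C: 1 × 604 = 604
  H-F: 1 × 551 = 551
  Σ(broken) = 3945 kJ
Bonds formed (products):
  C-C: 2 × 360 = 720
  C-F: 1 × 504 = 504
  C-H: 7 × 405 = 2835
  Σ(formed) = 4059 kJ
ΔH = Σ(broken) − Σ(formed) = 3945 − 4059 = −114 kJ
For 4× the reaction as written: 4 × (−114) = −456 kJ

ΔH = −456 kJ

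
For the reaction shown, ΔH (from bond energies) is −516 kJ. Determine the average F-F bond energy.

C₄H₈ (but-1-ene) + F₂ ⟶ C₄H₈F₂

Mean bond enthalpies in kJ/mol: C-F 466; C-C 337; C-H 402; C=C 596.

Let D be the F-F bond energy.
Σ(broken) = 2×337 + 8×402 + 1×596 + 1×D = 4486 + D
Σ(formed) = 3×337 + 2×466 + 8×402 = 5159
ΔH = Σ(broken) − Σ(formed) = (4486 + D) − (5159) = −673 + D
Setting this equal to −516 kJ gives D = 157 kJ/mol.

D(F-F) ≈ 157 kJ/mol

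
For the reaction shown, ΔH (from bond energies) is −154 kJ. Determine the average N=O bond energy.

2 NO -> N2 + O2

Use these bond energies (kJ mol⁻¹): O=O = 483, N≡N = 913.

D(N=O) ≈ 621 kJ/mol

Let D be the N=O bond energy.
Σ(broken) = 2×D = 2D
Σ(formed) = 1×913 + 1×483 = 1396
ΔH = Σ(broken) − Σ(formed) = (2D) − (1396) = −1396 + 2D
Setting this equal to −154 kJ gives 2D = 1242, so D = 621 kJ/mol.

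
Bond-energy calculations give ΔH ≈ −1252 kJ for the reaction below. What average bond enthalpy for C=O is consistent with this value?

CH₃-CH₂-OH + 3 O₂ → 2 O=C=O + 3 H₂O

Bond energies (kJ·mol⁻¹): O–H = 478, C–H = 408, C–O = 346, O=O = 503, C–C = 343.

D(C=O) ≈ 775 kJ/mol

Let D be the C=O bond energy.
Σ(broken) = 1×343 + 5×408 + 1×346 + 1×478 + 3×503 = 4716
Σ(formed) = 4×D + 6×478 = 2868 + 4D
ΔH = Σ(broken) − Σ(formed) = (4716) − (2868 + 4D) = +1848 − 4D
Setting this equal to −1252 kJ gives 4D = 3100, so D = 775 kJ/mol.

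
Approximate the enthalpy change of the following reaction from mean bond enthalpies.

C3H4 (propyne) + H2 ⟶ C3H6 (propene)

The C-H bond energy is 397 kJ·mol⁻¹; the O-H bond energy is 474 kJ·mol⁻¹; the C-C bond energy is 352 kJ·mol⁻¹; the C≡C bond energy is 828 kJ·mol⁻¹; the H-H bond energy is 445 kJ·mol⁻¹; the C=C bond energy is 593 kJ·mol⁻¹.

Bonds broken (reactants):
  C≡C: 1 × 828 = 828
  C-C: 1 × 352 = 352
  C-H: 4 × 397 = 1588
  H-H: 1 × 445 = 445
  Σ(broken) = 3213 kJ
Bonds formed (products):
  C-C: 1 × 352 = 352
  C-H: 6 × 397 = 2382
  C=C: 1 × 593 = 593
  Σ(formed) = 3327 kJ
ΔH = Σ(broken) − Σ(formed) = 3213 − 3327 = −114 kJ

ΔH ≈ −114 kJ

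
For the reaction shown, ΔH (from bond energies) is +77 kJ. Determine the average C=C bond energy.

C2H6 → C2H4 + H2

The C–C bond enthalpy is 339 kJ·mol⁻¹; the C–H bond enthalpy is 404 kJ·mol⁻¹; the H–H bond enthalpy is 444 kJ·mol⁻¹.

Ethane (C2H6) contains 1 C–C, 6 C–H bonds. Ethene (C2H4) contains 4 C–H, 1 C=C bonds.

Let D be the C=C bond energy.
Σ(broken) = 1×339 + 6×404 = 2763
Σ(formed) = 4×404 + 1×D + 1×444 = 2060 + D
ΔH = Σ(broken) − Σ(formed) = (2763) − (2060 + D) = +703 − D
Setting this equal to +77 kJ gives D = 626 kJ/mol.

D(C=C) ≈ 626 kJ/mol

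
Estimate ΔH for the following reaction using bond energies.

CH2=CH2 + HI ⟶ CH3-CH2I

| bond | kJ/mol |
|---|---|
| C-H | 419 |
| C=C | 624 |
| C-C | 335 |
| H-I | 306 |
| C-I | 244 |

ΔH ≈ −68 kJ

Bonds broken (reactants):
  C-H: 4 × 419 = 1676
  C=C: 1 × 624 = 624
  H-I: 1 × 306 = 306
  Σ(broken) = 2606 kJ
Bonds formed (products):
  C-C: 1 × 335 = 335
  C-H: 5 × 419 = 2095
  C-I: 1 × 244 = 244
  Σ(formed) = 2674 kJ
ΔH = Σ(broken) − Σ(formed) = 2606 − 2674 = −68 kJ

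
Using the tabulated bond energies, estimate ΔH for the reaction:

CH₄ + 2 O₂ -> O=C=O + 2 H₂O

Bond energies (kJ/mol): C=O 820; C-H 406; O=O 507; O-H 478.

Bonds broken (reactants):
  C-H: 4 × 406 = 1624
  O=O: 2 × 507 = 1014
  Σ(broken) = 2638 kJ
Bonds formed (products):
  C=O: 2 × 820 = 1640
  O-H: 4 × 478 = 1912
  Σ(formed) = 3552 kJ
ΔH = Σ(broken) − Σ(formed) = 2638 − 3552 = −914 kJ

ΔH ≈ −914 kJ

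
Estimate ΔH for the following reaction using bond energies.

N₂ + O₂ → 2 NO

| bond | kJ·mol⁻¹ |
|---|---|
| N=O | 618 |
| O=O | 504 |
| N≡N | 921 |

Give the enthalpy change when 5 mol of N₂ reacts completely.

ΔH = +945 kJ

Bonds broken (reactants):
  N≡N: 1 × 921 = 921
  O=O: 1 × 504 = 504
  Σ(broken) = 1425 kJ
Bonds formed (products):
  N=O: 2 × 618 = 1236
  Σ(formed) = 1236 kJ
ΔH = Σ(broken) − Σ(formed) = 1425 − 1236 = +189 kJ
For 5× the reaction as written: 5 × (+189) = +945 kJ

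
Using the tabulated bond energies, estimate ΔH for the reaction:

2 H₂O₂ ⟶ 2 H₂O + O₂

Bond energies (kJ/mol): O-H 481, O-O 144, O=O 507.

Bonds broken (reactants):
  O-H: 4 × 481 = 1924
  O-O: 2 × 144 = 288
  Σ(broken) = 2212 kJ
Bonds formed (products):
  O-H: 4 × 481 = 1924
  O=O: 1 × 507 = 507
  Σ(formed) = 2431 kJ
ΔH = Σ(broken) − Σ(formed) = 2212 − 2431 = −219 kJ

ΔH ≈ −219 kJ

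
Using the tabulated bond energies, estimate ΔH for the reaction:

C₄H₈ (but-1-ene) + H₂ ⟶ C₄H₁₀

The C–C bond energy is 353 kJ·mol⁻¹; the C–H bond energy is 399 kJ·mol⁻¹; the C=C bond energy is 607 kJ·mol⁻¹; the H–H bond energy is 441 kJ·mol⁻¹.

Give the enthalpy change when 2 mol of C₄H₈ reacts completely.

Bonds broken (reactants):
  C–C: 2 × 353 = 706
  C–H: 8 × 399 = 3192
  C=C: 1 × 607 = 607
  H–H: 1 × 441 = 441
  Σ(broken) = 4946 kJ
Bonds formed (products):
  C–C: 3 × 353 = 1059
  C–H: 10 × 399 = 3990
  Σ(formed) = 5049 kJ
ΔH = Σ(broken) − Σ(formed) = 4946 − 5049 = −103 kJ
For 2× the reaction as written: 2 × (−103) = −206 kJ

ΔH = −206 kJ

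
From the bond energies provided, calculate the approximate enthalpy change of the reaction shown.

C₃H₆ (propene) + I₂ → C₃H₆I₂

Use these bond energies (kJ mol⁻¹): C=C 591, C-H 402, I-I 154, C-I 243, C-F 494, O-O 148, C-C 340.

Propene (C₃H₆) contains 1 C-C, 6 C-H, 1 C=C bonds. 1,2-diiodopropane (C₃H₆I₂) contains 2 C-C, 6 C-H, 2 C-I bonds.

ΔH ≈ −81 kJ

Bonds broken (reactants):
  C-C: 1 × 340 = 340
  C-H: 6 × 402 = 2412
  C=C: 1 × 591 = 591
  I-I: 1 × 154 = 154
  Σ(broken) = 3497 kJ
Bonds formed (products):
  C-C: 2 × 340 = 680
  C-H: 6 × 402 = 2412
  C-I: 2 × 243 = 486
  Σ(formed) = 3578 kJ
ΔH = Σ(broken) − Σ(formed) = 3497 − 3578 = −81 kJ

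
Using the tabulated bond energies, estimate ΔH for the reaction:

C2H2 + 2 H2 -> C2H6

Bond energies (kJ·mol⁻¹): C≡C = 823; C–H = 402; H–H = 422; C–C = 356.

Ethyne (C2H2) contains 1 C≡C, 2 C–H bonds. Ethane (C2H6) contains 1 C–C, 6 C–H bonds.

ΔH ≈ −297 kJ

Bonds broken (reactants):
  C≡C: 1 × 823 = 823
  C–H: 2 × 402 = 804
  H–H: 2 × 422 = 844
  Σ(broken) = 2471 kJ
Bonds formed (products):
  C–C: 1 × 356 = 356
  C–H: 6 × 402 = 2412
  Σ(formed) = 2768 kJ
ΔH = Σ(broken) − Σ(formed) = 2471 − 2768 = −297 kJ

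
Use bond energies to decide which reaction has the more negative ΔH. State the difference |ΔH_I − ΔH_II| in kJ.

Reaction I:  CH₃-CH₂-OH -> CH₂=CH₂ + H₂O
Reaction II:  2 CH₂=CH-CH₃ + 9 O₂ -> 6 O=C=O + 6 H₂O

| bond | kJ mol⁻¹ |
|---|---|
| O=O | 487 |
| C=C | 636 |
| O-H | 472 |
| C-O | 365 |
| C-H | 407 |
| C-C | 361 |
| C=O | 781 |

Reaction II, by 3800 kJ

Reaction I:
  Bonds broken (reactants):
    C-C: 1 × 361 = 361
    C-H: 5 × 407 = 2035
    C-O: 1 × 365 = 365
    O-H: 1 × 472 = 472
    Σ(broken) = 3233 kJ
  Bonds formed (products):
    C-H: 4 × 407 = 1628
    C=C: 1 × 636 = 636
    O-H: 2 × 472 = 944
    Σ(formed) = 3208 kJ
  ΔH_I = 3233 − 3208 = +25 kJ
Reaction II:
  Bonds broken (reactants):
    C-C: 2 × 361 = 722
    C-H: 12 × 407 = 4884
    C=C: 2 × 636 = 1272
    O=O: 9 × 487 = 4383
    Σ(broken) = 11261 kJ
  Bonds formed (products):
    C=O: 12 × 781 = 9372
    O-H: 12 × 472 = 5664
    Σ(formed) = 15036 kJ
  ΔH_II = 11261 − 15036 = −3775 kJ
ΔH_I − ΔH_II = +3800 kJ, so reaction II has the more negative ΔH; |ΔH_I − ΔH_II| = 3800 kJ.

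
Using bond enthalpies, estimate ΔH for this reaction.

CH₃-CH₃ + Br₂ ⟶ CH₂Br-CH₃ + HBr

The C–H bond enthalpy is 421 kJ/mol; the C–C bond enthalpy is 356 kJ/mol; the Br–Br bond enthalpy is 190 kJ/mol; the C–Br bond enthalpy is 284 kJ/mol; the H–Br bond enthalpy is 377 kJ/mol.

Bonds broken (reactants):
  Br–Br: 1 × 190 = 190
  C–C: 1 × 356 = 356
  C–H: 6 × 421 = 2526
  Σ(broken) = 3072 kJ
Bonds formed (products):
  C–Br: 1 × 284 = 284
  C–C: 1 × 356 = 356
  C–H: 5 × 421 = 2105
  H–Br: 1 × 377 = 377
  Σ(formed) = 3122 kJ
ΔH = Σ(broken) − Σ(formed) = 3072 − 3122 = −50 kJ

ΔH ≈ −50 kJ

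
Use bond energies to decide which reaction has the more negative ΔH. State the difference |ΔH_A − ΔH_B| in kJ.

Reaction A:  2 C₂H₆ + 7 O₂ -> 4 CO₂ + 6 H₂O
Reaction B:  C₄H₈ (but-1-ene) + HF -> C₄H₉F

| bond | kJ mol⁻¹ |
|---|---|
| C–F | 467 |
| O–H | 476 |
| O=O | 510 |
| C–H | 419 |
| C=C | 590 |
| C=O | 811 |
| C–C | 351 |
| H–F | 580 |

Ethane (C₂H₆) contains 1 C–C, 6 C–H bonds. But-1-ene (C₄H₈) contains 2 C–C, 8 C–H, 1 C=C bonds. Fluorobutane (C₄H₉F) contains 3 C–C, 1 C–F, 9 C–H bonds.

Reaction A, by 2833 kJ

Reaction A:
  Bonds broken (reactants):
    C–C: 2 × 351 = 702
    C–H: 12 × 419 = 5028
    O=O: 7 × 510 = 3570
    Σ(broken) = 9300 kJ
  Bonds formed (products):
    C=O: 8 × 811 = 6488
    O–H: 12 × 476 = 5712
    Σ(formed) = 12200 kJ
  ΔH_A = 9300 − 12200 = −2900 kJ
Reaction B:
  Bonds broken (reactants):
    C–C: 2 × 351 = 702
    C–H: 8 × 419 = 3352
    C=C: 1 × 590 = 590
    H–F: 1 × 580 = 580
    Σ(broken) = 5224 kJ
  Bonds formed (products):
    C–C: 3 × 351 = 1053
    C–F: 1 × 467 = 467
    C–H: 9 × 419 = 3771
    Σ(formed) = 5291 kJ
  ΔH_B = 5224 − 5291 = −67 kJ
ΔH_A − ΔH_B = −2833 kJ, so reaction A has the more negative ΔH; |ΔH_A − ΔH_B| = 2833 kJ.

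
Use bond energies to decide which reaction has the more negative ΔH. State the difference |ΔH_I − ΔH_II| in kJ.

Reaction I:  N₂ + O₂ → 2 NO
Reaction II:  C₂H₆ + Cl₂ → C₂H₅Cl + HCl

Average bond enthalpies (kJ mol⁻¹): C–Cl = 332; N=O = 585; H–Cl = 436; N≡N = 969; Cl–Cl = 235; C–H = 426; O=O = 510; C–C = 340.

Reaction I:
  Bonds broken (reactants):
    N≡N: 1 × 969 = 969
    O=O: 1 × 510 = 510
    Σ(broken) = 1479 kJ
  Bonds formed (products):
    N=O: 2 × 585 = 1170
    Σ(formed) = 1170 kJ
  ΔH_I = 1479 − 1170 = +309 kJ
Reaction II:
  Bonds broken (reactants):
    C–C: 1 × 340 = 340
    C–H: 6 × 426 = 2556
    Cl–Cl: 1 × 235 = 235
    Σ(broken) = 3131 kJ
  Bonds formed (products):
    C–C: 1 × 340 = 340
    C–Cl: 1 × 332 = 332
    C–H: 5 × 426 = 2130
    H–Cl: 1 × 436 = 436
    Σ(formed) = 3238 kJ
  ΔH_II = 3131 − 3238 = −107 kJ
ΔH_I − ΔH_II = +416 kJ, so reaction II has the more negative ΔH; |ΔH_I − ΔH_II| = 416 kJ.

Reaction II, by 416 kJ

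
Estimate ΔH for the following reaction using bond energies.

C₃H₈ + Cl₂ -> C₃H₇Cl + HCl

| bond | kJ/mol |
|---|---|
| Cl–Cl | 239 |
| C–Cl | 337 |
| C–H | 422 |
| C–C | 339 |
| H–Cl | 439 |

ΔH ≈ −115 kJ

Bonds broken (reactants):
  C–C: 2 × 339 = 678
  C–H: 8 × 422 = 3376
  Cl–Cl: 1 × 239 = 239
  Σ(broken) = 4293 kJ
Bonds formed (products):
  C–C: 2 × 339 = 678
  C–Cl: 1 × 337 = 337
  C–H: 7 × 422 = 2954
  H–Cl: 1 × 439 = 439
  Σ(formed) = 4408 kJ
ΔH = Σ(broken) − Σ(formed) = 4293 − 4408 = −115 kJ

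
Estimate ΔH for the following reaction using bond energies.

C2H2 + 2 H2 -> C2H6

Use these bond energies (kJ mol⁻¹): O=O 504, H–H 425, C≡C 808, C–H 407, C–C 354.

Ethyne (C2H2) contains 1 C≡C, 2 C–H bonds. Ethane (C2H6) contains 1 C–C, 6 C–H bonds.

ΔH ≈ −324 kJ

Bonds broken (reactants):
  C≡C: 1 × 808 = 808
  C–H: 2 × 407 = 814
  H–H: 2 × 425 = 850
  Σ(broken) = 2472 kJ
Bonds formed (products):
  C–C: 1 × 354 = 354
  C–H: 6 × 407 = 2442
  Σ(formed) = 2796 kJ
ΔH = Σ(broken) − Σ(formed) = 2472 − 2796 = −324 kJ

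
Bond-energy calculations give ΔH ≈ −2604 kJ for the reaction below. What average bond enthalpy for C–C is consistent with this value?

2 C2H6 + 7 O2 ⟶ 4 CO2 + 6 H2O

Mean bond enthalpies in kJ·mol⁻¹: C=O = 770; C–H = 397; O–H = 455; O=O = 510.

D(C–C) ≈ 341 kJ/mol

Let D be the C–C bond energy.
Σ(broken) = 2×D + 12×397 + 7×510 = 8334 + 2D
Σ(formed) = 8×770 + 12×455 = 11620
ΔH = Σ(broken) − Σ(formed) = (8334 + 2D) − (11620) = −3286 + 2D
Setting this equal to −2604 kJ gives 2D = 682, so D = 341 kJ/mol.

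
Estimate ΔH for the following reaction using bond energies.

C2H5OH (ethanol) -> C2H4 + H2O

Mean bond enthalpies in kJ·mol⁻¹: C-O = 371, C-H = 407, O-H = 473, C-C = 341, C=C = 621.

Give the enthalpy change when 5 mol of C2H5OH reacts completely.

Bonds broken (reactants):
  C-C: 1 × 341 = 341
  C-H: 5 × 407 = 2035
  C-O: 1 × 371 = 371
  O-H: 1 × 473 = 473
  Σ(broken) = 3220 kJ
Bonds formed (products):
  C-H: 4 × 407 = 1628
  C=C: 1 × 621 = 621
  O-H: 2 × 473 = 946
  Σ(formed) = 3195 kJ
ΔH = Σ(broken) − Σ(formed) = 3220 − 3195 = +25 kJ
For 5× the reaction as written: 5 × (+25) = +125 kJ

ΔH = +125 kJ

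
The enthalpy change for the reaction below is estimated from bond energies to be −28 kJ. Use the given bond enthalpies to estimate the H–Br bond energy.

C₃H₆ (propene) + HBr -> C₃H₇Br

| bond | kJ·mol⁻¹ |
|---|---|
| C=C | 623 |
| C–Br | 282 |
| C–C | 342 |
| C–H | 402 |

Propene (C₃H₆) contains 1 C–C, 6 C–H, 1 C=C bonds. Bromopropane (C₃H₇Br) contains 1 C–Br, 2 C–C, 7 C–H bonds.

Let D be the H–Br bond energy.
Σ(broken) = 1×342 + 6×402 + 1×623 + 1×D = 3377 + D
Σ(formed) = 1×282 + 2×342 + 7×402 = 3780
ΔH = Σ(broken) − Σ(formed) = (3377 + D) − (3780) = −403 + D
Setting this equal to −28 kJ gives D = 375 kJ/mol.

D(H–Br) ≈ 375 kJ/mol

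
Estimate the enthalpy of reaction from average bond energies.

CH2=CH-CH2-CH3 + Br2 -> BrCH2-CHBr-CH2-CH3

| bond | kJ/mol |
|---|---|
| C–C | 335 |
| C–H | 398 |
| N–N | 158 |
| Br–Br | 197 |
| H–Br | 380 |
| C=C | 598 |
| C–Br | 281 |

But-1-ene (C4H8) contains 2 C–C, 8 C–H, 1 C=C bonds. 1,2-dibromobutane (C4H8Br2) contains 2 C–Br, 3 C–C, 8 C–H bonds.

ΔH ≈ −102 kJ

Bonds broken (reactants):
  Br–Br: 1 × 197 = 197
  C–C: 2 × 335 = 670
  C–H: 8 × 398 = 3184
  C=C: 1 × 598 = 598
  Σ(broken) = 4649 kJ
Bonds formed (products):
  C–Br: 2 × 281 = 562
  C–C: 3 × 335 = 1005
  C–H: 8 × 398 = 3184
  Σ(formed) = 4751 kJ
ΔH = Σ(broken) − Σ(formed) = 4649 − 4751 = −102 kJ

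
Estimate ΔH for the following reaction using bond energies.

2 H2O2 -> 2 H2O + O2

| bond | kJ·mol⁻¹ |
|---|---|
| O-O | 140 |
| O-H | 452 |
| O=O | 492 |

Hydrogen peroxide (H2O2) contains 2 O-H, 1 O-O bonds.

ΔH ≈ −212 kJ

Bonds broken (reactants):
  O-H: 4 × 452 = 1808
  O-O: 2 × 140 = 280
  Σ(broken) = 2088 kJ
Bonds formed (products):
  O-H: 4 × 452 = 1808
  O=O: 1 × 492 = 492
  Σ(formed) = 2300 kJ
ΔH = Σ(broken) − Σ(formed) = 2088 − 2300 = −212 kJ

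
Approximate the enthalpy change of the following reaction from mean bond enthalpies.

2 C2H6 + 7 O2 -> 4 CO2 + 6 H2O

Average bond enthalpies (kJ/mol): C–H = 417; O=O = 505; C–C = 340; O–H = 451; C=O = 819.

ΔH ≈ −2745 kJ

Bonds broken (reactants):
  C–C: 2 × 340 = 680
  C–H: 12 × 417 = 5004
  O=O: 7 × 505 = 3535
  Σ(broken) = 9219 kJ
Bonds formed (products):
  C=O: 8 × 819 = 6552
  O–H: 12 × 451 = 5412
  Σ(formed) = 11964 kJ
ΔH = Σ(broken) − Σ(formed) = 9219 − 11964 = −2745 kJ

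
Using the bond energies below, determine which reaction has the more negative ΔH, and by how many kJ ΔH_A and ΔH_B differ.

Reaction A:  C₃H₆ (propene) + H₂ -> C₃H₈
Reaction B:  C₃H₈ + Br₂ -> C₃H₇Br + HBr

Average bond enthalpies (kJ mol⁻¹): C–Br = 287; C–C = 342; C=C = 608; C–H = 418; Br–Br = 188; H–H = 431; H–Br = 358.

Reaction A, by 100 kJ

Reaction A:
  Bonds broken (reactants):
    C–C: 1 × 342 = 342
    C–H: 6 × 418 = 2508
    C=C: 1 × 608 = 608
    H–H: 1 × 431 = 431
    Σ(broken) = 3889 kJ
  Bonds formed (products):
    C–C: 2 × 342 = 684
    C–H: 8 × 418 = 3344
    Σ(formed) = 4028 kJ
  ΔH_A = 3889 − 4028 = −139 kJ
Reaction B:
  Bonds broken (reactants):
    Br–Br: 1 × 188 = 188
    C–C: 2 × 342 = 684
    C–H: 8 × 418 = 3344
    Σ(broken) = 4216 kJ
  Bonds formed (products):
    C–Br: 1 × 287 = 287
    C–C: 2 × 342 = 684
    C–H: 7 × 418 = 2926
    H–Br: 1 × 358 = 358
    Σ(formed) = 4255 kJ
  ΔH_B = 4216 − 4255 = −39 kJ
ΔH_A − ΔH_B = −100 kJ, so reaction A has the more negative ΔH; |ΔH_A − ΔH_B| = 100 kJ.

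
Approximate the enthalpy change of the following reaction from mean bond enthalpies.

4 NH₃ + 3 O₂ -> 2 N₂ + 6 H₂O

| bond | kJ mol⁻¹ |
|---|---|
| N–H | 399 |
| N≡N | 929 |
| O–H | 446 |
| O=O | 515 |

ΔH ≈ −877 kJ

Bonds broken (reactants):
  N–H: 12 × 399 = 4788
  O=O: 3 × 515 = 1545
  Σ(broken) = 6333 kJ
Bonds formed (products):
  N≡N: 2 × 929 = 1858
  O–H: 12 × 446 = 5352
  Σ(formed) = 7210 kJ
ΔH = Σ(broken) − Σ(formed) = 6333 − 7210 = −877 kJ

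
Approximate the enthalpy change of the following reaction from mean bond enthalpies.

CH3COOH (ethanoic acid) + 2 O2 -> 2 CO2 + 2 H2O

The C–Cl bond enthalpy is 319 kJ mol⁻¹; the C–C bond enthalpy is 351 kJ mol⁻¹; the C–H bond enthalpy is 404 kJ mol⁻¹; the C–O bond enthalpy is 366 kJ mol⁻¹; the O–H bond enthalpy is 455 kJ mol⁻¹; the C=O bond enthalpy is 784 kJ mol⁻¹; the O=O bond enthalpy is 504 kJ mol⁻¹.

Bonds broken (reactants):
  C–C: 1 × 351 = 351
  C–H: 3 × 404 = 1212
  C–O: 1 × 366 = 366
  C=O: 1 × 784 = 784
  O–H: 1 × 455 = 455
  O=O: 2 × 504 = 1008
  Σ(broken) = 4176 kJ
Bonds formed (products):
  C=O: 4 × 784 = 3136
  O–H: 4 × 455 = 1820
  Σ(formed) = 4956 kJ
ΔH = Σ(broken) − Σ(formed) = 4176 − 4956 = −780 kJ

ΔH ≈ −780 kJ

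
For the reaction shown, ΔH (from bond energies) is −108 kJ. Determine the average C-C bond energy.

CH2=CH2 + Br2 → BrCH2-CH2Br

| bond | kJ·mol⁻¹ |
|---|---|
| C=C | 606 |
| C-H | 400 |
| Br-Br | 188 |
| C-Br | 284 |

Let D be the C-C bond energy.
Σ(broken) = 1×188 + 4×400 + 1×606 = 2394
Σ(formed) = 2×284 + 1×D + 4×400 = 2168 + D
ΔH = Σ(broken) − Σ(formed) = (2394) − (2168 + D) = +226 − D
Setting this equal to −108 kJ gives D = 334 kJ/mol.

D(C-C) ≈ 334 kJ/mol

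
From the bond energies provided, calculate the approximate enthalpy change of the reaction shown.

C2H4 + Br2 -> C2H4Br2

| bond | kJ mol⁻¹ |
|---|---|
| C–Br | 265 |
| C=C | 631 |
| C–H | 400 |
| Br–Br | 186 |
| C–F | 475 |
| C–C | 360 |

Bonds broken (reactants):
  Br–Br: 1 × 186 = 186
  C–H: 4 × 400 = 1600
  C=C: 1 × 631 = 631
  Σ(broken) = 2417 kJ
Bonds formed (products):
  C–Br: 2 × 265 = 530
  C–C: 1 × 360 = 360
  C–H: 4 × 400 = 1600
  Σ(formed) = 2490 kJ
ΔH = Σ(broken) − Σ(formed) = 2417 − 2490 = −73 kJ

ΔH ≈ −73 kJ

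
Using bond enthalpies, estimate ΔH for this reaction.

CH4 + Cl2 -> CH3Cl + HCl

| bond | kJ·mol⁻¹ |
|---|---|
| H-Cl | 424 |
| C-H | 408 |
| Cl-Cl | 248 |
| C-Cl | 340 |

ΔH ≈ −108 kJ

Bonds broken (reactants):
  C-H: 4 × 408 = 1632
  Cl-Cl: 1 × 248 = 248
  Σ(broken) = 1880 kJ
Bonds formed (products):
  C-Cl: 1 × 340 = 340
  C-H: 3 × 408 = 1224
  H-Cl: 1 × 424 = 424
  Σ(formed) = 1988 kJ
ΔH = Σ(broken) − Σ(formed) = 1880 − 1988 = −108 kJ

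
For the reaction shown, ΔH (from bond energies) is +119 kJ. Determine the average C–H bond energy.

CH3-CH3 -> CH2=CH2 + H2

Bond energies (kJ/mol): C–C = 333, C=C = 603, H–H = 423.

D(C–H) ≈ 406 kJ/mol

Let D be the C–H bond energy.
Σ(broken) = 1×333 + 6×D = 333 + 6D
Σ(formed) = 4×D + 1×603 + 1×423 = 1026 + 4D
ΔH = Σ(broken) − Σ(formed) = (333 + 6D) − (1026 + 4D) = −693 + 2D
Setting this equal to +119 kJ gives 2D = 812, so D = 406 kJ/mol.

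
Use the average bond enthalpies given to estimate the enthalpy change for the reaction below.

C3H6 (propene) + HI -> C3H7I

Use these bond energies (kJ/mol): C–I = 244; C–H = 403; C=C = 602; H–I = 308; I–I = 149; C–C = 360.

Bonds broken (reactants):
  C–C: 1 × 360 = 360
  C–H: 6 × 403 = 2418
  C=C: 1 × 602 = 602
  H–I: 1 × 308 = 308
  Σ(broken) = 3688 kJ
Bonds formed (products):
  C–C: 2 × 360 = 720
  C–H: 7 × 403 = 2821
  C–I: 1 × 244 = 244
  Σ(formed) = 3785 kJ
ΔH = Σ(broken) − Σ(formed) = 3688 − 3785 = −97 kJ

ΔH ≈ −97 kJ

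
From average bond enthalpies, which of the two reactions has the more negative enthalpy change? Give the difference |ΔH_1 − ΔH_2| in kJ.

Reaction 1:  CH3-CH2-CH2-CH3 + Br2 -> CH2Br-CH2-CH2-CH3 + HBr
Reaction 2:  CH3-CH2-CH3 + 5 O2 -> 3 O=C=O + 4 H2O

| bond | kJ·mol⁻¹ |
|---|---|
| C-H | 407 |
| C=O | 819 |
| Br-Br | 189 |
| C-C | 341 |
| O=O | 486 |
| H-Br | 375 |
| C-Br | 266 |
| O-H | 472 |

Reaction 1:
  Bonds broken (reactants):
    Br-Br: 1 × 189 = 189
    C-C: 3 × 341 = 1023
    C-H: 10 × 407 = 4070
    Σ(broken) = 5282 kJ
  Bonds formed (products):
    C-Br: 1 × 266 = 266
    C-C: 3 × 341 = 1023
    C-H: 9 × 407 = 3663
    H-Br: 1 × 375 = 375
    Σ(formed) = 5327 kJ
  ΔH_1 = 5282 − 5327 = −45 kJ
Reaction 2:
  Bonds broken (reactants):
    C-C: 2 × 341 = 682
    C-H: 8 × 407 = 3256
    O=O: 5 × 486 = 2430
    Σ(broken) = 6368 kJ
  Bonds formed (products):
    C=O: 6 × 819 = 4914
    O-H: 8 × 472 = 3776
    Σ(formed) = 8690 kJ
  ΔH_2 = 6368 − 8690 = −2322 kJ
ΔH_1 − ΔH_2 = +2277 kJ, so reaction 2 has the more negative ΔH; |ΔH_1 − ΔH_2| = 2277 kJ.

Reaction 2, by 2277 kJ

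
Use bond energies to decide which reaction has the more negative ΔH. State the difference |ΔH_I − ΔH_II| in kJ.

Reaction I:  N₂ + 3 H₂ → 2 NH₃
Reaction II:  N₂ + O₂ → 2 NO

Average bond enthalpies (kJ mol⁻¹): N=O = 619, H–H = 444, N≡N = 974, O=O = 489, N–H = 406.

Reaction I:
  Bonds broken (reactants):
    H–H: 3 × 444 = 1332
    N≡N: 1 × 974 = 974
    Σ(broken) = 2306 kJ
  Bonds formed (products):
    N–H: 6 × 406 = 2436
    Σ(formed) = 2436 kJ
  ΔH_I = 2306 − 2436 = −130 kJ
Reaction II:
  Bonds broken (reactants):
    N≡N: 1 × 974 = 974
    O=O: 1 × 489 = 489
    Σ(broken) = 1463 kJ
  Bonds formed (products):
    N=O: 2 × 619 = 1238
    Σ(formed) = 1238 kJ
  ΔH_II = 1463 − 1238 = +225 kJ
ΔH_I − ΔH_II = −355 kJ, so reaction I has the more negative ΔH; |ΔH_I − ΔH_II| = 355 kJ.

Reaction I, by 355 kJ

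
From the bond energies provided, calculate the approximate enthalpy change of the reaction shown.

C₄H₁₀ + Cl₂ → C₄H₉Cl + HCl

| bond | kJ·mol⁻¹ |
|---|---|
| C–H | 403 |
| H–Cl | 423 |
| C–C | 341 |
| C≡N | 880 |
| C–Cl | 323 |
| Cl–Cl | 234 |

Bonds broken (reactants):
  C–C: 3 × 341 = 1023
  C–H: 10 × 403 = 4030
  Cl–Cl: 1 × 234 = 234
  Σ(broken) = 5287 kJ
Bonds formed (products):
  C–C: 3 × 341 = 1023
  C–Cl: 1 × 323 = 323
  C–H: 9 × 403 = 3627
  H–Cl: 1 × 423 = 423
  Σ(formed) = 5396 kJ
ΔH = Σ(broken) − Σ(formed) = 5287 − 5396 = −109 kJ

ΔH ≈ −109 kJ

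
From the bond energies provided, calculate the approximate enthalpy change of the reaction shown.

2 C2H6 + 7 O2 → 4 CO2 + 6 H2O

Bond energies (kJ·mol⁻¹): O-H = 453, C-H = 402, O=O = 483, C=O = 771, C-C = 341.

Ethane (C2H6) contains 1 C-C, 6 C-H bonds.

Bonds broken (reactants):
  C-C: 2 × 341 = 682
  C-H: 12 × 402 = 4824
  O=O: 7 × 483 = 3381
  Σ(broken) = 8887 kJ
Bonds formed (products):
  C=O: 8 × 771 = 6168
  O-H: 12 × 453 = 5436
  Σ(formed) = 11604 kJ
ΔH = Σ(broken) − Σ(formed) = 8887 − 11604 = −2717 kJ

ΔH ≈ −2717 kJ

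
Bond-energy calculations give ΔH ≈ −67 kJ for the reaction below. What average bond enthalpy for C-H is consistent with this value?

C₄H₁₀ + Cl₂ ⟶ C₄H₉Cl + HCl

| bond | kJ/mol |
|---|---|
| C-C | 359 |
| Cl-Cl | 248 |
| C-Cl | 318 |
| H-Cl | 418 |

D(C-H) ≈ 421 kJ/mol

Let D be the C-H bond energy.
Σ(broken) = 3×359 + 10×D + 1×248 = 1325 + 10D
Σ(formed) = 3×359 + 1×318 + 9×D + 1×418 = 1813 + 9D
ΔH = Σ(broken) − Σ(formed) = (1325 + 10D) − (1813 + 9D) = −488 + D
Setting this equal to −67 kJ gives D = 421 kJ/mol.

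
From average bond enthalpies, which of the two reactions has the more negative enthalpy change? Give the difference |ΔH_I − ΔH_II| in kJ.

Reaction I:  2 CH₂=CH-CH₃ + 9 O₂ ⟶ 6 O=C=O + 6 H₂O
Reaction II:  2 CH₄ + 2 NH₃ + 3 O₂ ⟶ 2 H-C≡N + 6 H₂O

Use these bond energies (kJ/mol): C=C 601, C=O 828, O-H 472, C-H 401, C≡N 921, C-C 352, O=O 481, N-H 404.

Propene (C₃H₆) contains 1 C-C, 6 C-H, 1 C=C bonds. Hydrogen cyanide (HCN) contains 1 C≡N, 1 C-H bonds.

Reaction I:
  Bonds broken (reactants):
    C-C: 2 × 352 = 704
    C-H: 12 × 401 = 4812
    C=C: 2 × 601 = 1202
    O=O: 9 × 481 = 4329
    Σ(broken) = 11047 kJ
  Bonds formed (products):
    C=O: 12 × 828 = 9936
    O-H: 12 × 472 = 5664
    Σ(formed) = 15600 kJ
  ΔH_I = 11047 − 15600 = −4553 kJ
Reaction II:
  Bonds broken (reactants):
    C-H: 8 × 401 = 3208
    N-H: 6 × 404 = 2424
    O=O: 3 × 481 = 1443
    Σ(broken) = 7075 kJ
  Bonds formed (products):
    C≡N: 2 × 921 = 1842
    C-H: 2 × 401 = 802
    O-H: 12 × 472 = 5664
    Σ(formed) = 8308 kJ
  ΔH_II = 7075 − 8308 = −1233 kJ
ΔH_I − ΔH_II = −3320 kJ, so reaction I has the more negative ΔH; |ΔH_I − ΔH_II| = 3320 kJ.

Reaction I, by 3320 kJ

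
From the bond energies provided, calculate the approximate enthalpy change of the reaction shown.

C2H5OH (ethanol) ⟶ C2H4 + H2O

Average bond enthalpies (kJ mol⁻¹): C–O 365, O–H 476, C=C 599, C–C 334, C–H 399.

ΔH ≈ +23 kJ

Bonds broken (reactants):
  C–C: 1 × 334 = 334
  C–H: 5 × 399 = 1995
  C–O: 1 × 365 = 365
  O–H: 1 × 476 = 476
  Σ(broken) = 3170 kJ
Bonds formed (products):
  C–H: 4 × 399 = 1596
  C=C: 1 × 599 = 599
  O–H: 2 × 476 = 952
  Σ(formed) = 3147 kJ
ΔH = Σ(broken) − Σ(formed) = 3170 − 3147 = +23 kJ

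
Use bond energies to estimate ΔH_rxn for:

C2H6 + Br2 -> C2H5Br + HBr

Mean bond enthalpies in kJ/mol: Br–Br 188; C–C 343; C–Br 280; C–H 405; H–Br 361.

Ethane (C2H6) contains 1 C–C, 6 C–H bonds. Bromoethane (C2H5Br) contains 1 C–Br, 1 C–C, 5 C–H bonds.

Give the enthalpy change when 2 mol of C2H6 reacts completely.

ΔH = −96 kJ

Bonds broken (reactants):
  Br–Br: 1 × 188 = 188
  C–C: 1 × 343 = 343
  C–H: 6 × 405 = 2430
  Σ(broken) = 2961 kJ
Bonds formed (products):
  C–Br: 1 × 280 = 280
  C–C: 1 × 343 = 343
  C–H: 5 × 405 = 2025
  H–Br: 1 × 361 = 361
  Σ(formed) = 3009 kJ
ΔH = Σ(broken) − Σ(formed) = 2961 − 3009 = −48 kJ
For 2× the reaction as written: 2 × (−48) = −96 kJ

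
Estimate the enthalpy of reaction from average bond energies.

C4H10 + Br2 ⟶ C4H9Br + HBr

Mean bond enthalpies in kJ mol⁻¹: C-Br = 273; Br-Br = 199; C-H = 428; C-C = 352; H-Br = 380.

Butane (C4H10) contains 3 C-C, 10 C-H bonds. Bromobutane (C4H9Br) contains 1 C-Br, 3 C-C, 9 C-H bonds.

ΔH ≈ −26 kJ

Bonds broken (reactants):
  Br-Br: 1 × 199 = 199
  C-C: 3 × 352 = 1056
  C-H: 10 × 428 = 4280
  Σ(broken) = 5535 kJ
Bonds formed (products):
  C-Br: 1 × 273 = 273
  C-C: 3 × 352 = 1056
  C-H: 9 × 428 = 3852
  H-Br: 1 × 380 = 380
  Σ(formed) = 5561 kJ
ΔH = Σ(broken) − Σ(formed) = 5535 − 5561 = −26 kJ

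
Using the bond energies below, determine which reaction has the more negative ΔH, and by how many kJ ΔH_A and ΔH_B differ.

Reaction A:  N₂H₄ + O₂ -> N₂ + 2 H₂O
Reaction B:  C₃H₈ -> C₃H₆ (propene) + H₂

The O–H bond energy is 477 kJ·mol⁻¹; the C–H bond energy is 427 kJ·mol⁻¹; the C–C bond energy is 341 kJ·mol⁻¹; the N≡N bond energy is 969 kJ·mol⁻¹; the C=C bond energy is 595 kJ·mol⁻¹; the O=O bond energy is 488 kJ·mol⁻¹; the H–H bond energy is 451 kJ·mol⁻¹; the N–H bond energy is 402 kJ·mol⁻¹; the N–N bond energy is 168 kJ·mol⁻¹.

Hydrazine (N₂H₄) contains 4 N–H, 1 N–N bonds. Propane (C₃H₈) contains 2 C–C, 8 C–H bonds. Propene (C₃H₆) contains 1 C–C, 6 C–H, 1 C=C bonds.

Reaction A:
  Bonds broken (reactants):
    N–H: 4 × 402 = 1608
    N–N: 1 × 168 = 168
    O=O: 1 × 488 = 488
    Σ(broken) = 2264 kJ
  Bonds formed (products):
    N≡N: 1 × 969 = 969
    O–H: 4 × 477 = 1908
    Σ(formed) = 2877 kJ
  ΔH_A = 2264 − 2877 = −613 kJ
Reaction B:
  Bonds broken (reactants):
    C–C: 2 × 341 = 682
    C–H: 8 × 427 = 3416
    Σ(broken) = 4098 kJ
  Bonds formed (products):
    C–C: 1 × 341 = 341
    C–H: 6 × 427 = 2562
    C=C: 1 × 595 = 595
    H–H: 1 × 451 = 451
    Σ(formed) = 3949 kJ
  ΔH_B = 4098 − 3949 = +149 kJ
ΔH_A − ΔH_B = −762 kJ, so reaction A has the more negative ΔH; |ΔH_A − ΔH_B| = 762 kJ.

Reaction A, by 762 kJ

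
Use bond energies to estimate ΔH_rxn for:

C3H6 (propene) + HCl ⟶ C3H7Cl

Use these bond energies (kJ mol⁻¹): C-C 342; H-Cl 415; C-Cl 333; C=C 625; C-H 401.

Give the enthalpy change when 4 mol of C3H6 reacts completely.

Bonds broken (reactants):
  C-C: 1 × 342 = 342
  C-H: 6 × 401 = 2406
  C=C: 1 × 625 = 625
  H-Cl: 1 × 415 = 415
  Σ(broken) = 3788 kJ
Bonds formed (products):
  C-C: 2 × 342 = 684
  C-Cl: 1 × 333 = 333
  C-H: 7 × 401 = 2807
  Σ(formed) = 3824 kJ
ΔH = Σ(broken) − Σ(formed) = 3788 − 3824 = −36 kJ
For 4× the reaction as written: 4 × (−36) = −144 kJ

ΔH = −144 kJ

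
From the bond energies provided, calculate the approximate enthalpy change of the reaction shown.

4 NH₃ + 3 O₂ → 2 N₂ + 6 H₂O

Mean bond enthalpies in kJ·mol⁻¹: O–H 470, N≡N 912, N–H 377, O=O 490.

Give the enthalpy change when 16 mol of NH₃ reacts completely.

Bonds broken (reactants):
  N–H: 12 × 377 = 4524
  O=O: 3 × 490 = 1470
  Σ(broken) = 5994 kJ
Bonds formed (products):
  N≡N: 2 × 912 = 1824
  O–H: 12 × 470 = 5640
  Σ(formed) = 7464 kJ
ΔH = Σ(broken) − Σ(formed) = 5994 − 7464 = −1470 kJ
For 4× the reaction as written: 4 × (−1470) = −5880 kJ

ΔH = −5880 kJ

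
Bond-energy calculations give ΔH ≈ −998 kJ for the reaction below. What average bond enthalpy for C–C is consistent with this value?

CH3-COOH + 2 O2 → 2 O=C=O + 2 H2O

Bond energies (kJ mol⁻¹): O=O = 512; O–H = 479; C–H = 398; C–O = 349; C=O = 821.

D(C–C) ≈ 335 kJ/mol

Let D be the C–C bond energy.
Σ(broken) = 1×D + 3×398 + 1×349 + 1×821 + 1×479 + 2×512 = 3867 + D
Σ(formed) = 4×821 + 4×479 = 5200
ΔH = Σ(broken) − Σ(formed) = (3867 + D) − (5200) = −1333 + D
Setting this equal to −998 kJ gives D = 335 kJ/mol.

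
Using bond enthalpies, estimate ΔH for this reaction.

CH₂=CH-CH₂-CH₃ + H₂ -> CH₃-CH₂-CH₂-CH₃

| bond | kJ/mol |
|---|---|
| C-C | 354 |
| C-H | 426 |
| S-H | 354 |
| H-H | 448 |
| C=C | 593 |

Bonds broken (reactants):
  C-C: 2 × 354 = 708
  C-H: 8 × 426 = 3408
  C=C: 1 × 593 = 593
  H-H: 1 × 448 = 448
  Σ(broken) = 5157 kJ
Bonds formed (products):
  C-C: 3 × 354 = 1062
  C-H: 10 × 426 = 4260
  Σ(formed) = 5322 kJ
ΔH = Σ(broken) − Σ(formed) = 5157 − 5322 = −165 kJ

ΔH ≈ −165 kJ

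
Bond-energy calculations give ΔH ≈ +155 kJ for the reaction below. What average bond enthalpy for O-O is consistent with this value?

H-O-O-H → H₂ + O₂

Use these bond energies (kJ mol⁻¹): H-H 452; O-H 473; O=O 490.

D(O-O) ≈ 151 kJ/mol

Let D be the O-O bond energy.
Σ(broken) = 2×473 + 1×D = 946 + D
Σ(formed) = 1×452 + 1×490 = 942
ΔH = Σ(broken) − Σ(formed) = (946 + D) − (942) = +4 + D
Setting this equal to +155 kJ gives D = 151 kJ/mol.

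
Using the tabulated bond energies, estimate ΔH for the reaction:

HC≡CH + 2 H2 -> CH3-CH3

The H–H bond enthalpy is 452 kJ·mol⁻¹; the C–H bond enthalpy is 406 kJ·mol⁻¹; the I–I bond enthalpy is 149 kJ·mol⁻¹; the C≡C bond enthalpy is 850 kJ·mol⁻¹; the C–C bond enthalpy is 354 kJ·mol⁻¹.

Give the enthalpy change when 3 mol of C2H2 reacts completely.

ΔH = −672 kJ

Bonds broken (reactants):
  C≡C: 1 × 850 = 850
  C–H: 2 × 406 = 812
  H–H: 2 × 452 = 904
  Σ(broken) = 2566 kJ
Bonds formed (products):
  C–C: 1 × 354 = 354
  C–H: 6 × 406 = 2436
  Σ(formed) = 2790 kJ
ΔH = Σ(broken) − Σ(formed) = 2566 − 2790 = −224 kJ
For 3× the reaction as written: 3 × (−224) = −672 kJ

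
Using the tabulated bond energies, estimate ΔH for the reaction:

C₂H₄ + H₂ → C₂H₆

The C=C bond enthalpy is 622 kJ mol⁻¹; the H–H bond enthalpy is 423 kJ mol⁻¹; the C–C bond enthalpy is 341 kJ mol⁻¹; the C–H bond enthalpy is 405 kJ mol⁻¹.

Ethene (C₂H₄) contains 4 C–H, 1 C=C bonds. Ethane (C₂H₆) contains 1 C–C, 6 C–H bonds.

Bonds broken (reactants):
  C–H: 4 × 405 = 1620
  C=C: 1 × 622 = 622
  H–H: 1 × 423 = 423
  Σ(broken) = 2665 kJ
Bonds formed (products):
  C–C: 1 × 341 = 341
  C–H: 6 × 405 = 2430
  Σ(formed) = 2771 kJ
ΔH = Σ(broken) − Σ(formed) = 2665 − 2771 = −106 kJ

ΔH ≈ −106 kJ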